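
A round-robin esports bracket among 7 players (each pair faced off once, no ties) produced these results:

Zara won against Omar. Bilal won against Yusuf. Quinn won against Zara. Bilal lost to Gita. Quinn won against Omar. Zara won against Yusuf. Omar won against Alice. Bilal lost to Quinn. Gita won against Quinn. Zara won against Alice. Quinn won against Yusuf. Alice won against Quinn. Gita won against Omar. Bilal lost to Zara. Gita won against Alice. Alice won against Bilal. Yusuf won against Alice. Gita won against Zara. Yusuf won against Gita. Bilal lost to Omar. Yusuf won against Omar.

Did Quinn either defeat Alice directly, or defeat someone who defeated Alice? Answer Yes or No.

Quinn did not beat Alice directly.
Quinn beat Yusuf, Zara, Bilal, Omar. Of those, Yusuf beat Alice.

Yes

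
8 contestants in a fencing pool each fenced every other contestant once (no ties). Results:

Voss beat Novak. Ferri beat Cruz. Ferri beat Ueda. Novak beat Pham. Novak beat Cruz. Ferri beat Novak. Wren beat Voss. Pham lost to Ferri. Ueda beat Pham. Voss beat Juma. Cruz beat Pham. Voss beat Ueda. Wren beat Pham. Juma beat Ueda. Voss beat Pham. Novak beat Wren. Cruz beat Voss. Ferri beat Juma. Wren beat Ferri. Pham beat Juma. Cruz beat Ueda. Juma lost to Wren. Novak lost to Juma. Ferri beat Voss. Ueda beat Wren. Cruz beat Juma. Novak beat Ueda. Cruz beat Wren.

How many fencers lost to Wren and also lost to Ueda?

1

Wren beat: Voss, Juma, Ferri, Pham.
Ueda beat: Wren, Pham.
Both beat: Pham — 1.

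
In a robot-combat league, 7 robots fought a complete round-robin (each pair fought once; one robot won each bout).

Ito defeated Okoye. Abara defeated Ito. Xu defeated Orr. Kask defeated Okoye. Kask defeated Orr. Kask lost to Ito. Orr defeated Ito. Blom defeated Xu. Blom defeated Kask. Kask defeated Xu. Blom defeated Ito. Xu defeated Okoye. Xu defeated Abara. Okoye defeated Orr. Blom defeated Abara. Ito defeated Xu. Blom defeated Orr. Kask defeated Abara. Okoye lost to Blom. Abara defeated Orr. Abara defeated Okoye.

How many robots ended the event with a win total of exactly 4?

1

Win totals: Abara 3, Xu 3, Orr 1, Ito 3, Kask 4, Okoye 1, Blom 6.
Exactly 4: Kask — 1 robot.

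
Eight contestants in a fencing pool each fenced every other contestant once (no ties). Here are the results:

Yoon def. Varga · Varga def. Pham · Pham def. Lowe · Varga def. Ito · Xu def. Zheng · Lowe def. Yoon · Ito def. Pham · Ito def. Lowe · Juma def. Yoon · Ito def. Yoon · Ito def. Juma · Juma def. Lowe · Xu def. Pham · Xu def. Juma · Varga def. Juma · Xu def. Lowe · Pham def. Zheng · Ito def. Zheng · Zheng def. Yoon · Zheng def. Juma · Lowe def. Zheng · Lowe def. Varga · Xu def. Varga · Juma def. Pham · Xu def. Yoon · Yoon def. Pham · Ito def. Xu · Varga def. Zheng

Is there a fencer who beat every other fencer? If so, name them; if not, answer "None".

None

Highest win total is Xu with 6 (out of 7 possible).
Xu lost to Ito, so no fencer went undefeated.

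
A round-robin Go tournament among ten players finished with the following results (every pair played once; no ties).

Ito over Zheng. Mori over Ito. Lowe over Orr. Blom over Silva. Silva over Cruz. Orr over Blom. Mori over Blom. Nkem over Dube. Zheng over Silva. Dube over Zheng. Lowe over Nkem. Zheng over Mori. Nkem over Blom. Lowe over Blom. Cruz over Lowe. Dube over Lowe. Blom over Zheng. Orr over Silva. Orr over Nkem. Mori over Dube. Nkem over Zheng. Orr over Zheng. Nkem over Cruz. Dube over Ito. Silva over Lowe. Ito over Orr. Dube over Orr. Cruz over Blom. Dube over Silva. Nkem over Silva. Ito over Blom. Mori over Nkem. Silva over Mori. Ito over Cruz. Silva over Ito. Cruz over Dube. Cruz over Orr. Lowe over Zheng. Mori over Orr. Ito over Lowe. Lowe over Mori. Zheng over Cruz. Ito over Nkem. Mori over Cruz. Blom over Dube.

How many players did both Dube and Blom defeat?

2

Dube beat: Lowe, Silva, Ito, Orr, Zheng.
Blom beat: Dube, Silva, Zheng.
Both beat: Silva, Zheng — 2.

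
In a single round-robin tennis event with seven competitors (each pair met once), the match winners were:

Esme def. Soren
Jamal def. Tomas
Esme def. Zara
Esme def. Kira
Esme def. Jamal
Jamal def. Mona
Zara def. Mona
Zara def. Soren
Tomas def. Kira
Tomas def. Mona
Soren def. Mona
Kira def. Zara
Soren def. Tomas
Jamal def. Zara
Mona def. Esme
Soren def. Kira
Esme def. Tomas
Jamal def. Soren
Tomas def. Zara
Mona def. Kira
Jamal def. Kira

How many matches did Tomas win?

3

Tomas' results: beat Kira, Mona, Zara; lost to Esme, Jamal, Soren.
That is 3 wins.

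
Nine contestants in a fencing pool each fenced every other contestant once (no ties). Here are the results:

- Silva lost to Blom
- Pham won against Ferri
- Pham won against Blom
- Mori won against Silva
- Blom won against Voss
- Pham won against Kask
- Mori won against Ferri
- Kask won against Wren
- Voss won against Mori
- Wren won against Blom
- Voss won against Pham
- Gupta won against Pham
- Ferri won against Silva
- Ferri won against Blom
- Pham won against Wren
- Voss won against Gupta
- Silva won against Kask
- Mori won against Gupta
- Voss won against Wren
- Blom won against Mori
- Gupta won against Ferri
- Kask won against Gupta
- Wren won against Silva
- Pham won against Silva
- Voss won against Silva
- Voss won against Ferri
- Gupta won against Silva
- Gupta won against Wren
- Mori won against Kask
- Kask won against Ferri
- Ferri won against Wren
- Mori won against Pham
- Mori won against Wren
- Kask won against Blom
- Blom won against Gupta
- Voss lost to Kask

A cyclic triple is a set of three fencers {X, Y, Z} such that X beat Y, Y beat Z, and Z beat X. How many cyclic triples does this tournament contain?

18

Win totals: Ferri 3, Blom 4, Pham 5, Silva 1, Voss 6, Mori 6, Gupta 4, Kask 5, Wren 2.
A fencer with w wins dominates both others in C(w,2) triples; summing gives 3 + 6 + 10 + 0 + 15 + 15 + 6 + 10 + 1 = 66 transitive triples.
Total triples C(9,3) = 84, so cyclic triples = 84 − 66 = 18.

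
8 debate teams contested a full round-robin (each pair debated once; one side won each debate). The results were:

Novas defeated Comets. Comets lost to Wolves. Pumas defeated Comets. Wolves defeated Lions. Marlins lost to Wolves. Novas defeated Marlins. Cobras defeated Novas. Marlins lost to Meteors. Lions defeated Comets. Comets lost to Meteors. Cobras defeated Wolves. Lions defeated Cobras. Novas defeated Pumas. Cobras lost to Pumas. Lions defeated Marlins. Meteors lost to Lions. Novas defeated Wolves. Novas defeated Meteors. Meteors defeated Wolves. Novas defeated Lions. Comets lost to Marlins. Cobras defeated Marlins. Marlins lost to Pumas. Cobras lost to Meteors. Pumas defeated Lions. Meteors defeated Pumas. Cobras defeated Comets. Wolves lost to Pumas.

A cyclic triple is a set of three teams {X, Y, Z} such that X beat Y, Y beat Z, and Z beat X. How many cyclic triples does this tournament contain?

Win totals: Wolves 3, Marlins 1, Comets 0, Novas 6, Pumas 5, Cobras 4, Meteors 5, Lions 4.
A team with w wins dominates both others in C(w,2) triples; summing gives 3 + 0 + 0 + 15 + 10 + 6 + 10 + 6 = 50 transitive triples.
Total triples C(8,3) = 56, so cyclic triples = 56 − 50 = 6.

6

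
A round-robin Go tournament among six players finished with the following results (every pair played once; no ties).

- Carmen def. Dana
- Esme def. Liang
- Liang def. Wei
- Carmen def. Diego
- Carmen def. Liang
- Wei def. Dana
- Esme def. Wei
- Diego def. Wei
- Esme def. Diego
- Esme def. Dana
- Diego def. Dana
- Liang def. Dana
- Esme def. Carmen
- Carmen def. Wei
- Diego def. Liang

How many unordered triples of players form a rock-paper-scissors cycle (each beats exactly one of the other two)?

0

Win totals: Carmen 4, Dana 0, Liang 2, Esme 5, Diego 3, Wei 1.
A player with w wins dominates both others in C(w,2) triples; summing gives 6 + 0 + 1 + 10 + 3 + 0 = 20 transitive triples.
Total triples C(6,3) = 20, so cyclic triples = 20 − 20 = 0.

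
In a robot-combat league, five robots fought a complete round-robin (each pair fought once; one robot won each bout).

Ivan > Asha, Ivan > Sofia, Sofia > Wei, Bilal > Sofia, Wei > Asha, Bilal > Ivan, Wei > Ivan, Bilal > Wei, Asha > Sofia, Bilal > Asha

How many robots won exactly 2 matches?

2

Win totals: Bilal 4, Sofia 1, Wei 2, Ivan 2, Asha 1.
Exactly 2: Wei, Ivan — 2 robots.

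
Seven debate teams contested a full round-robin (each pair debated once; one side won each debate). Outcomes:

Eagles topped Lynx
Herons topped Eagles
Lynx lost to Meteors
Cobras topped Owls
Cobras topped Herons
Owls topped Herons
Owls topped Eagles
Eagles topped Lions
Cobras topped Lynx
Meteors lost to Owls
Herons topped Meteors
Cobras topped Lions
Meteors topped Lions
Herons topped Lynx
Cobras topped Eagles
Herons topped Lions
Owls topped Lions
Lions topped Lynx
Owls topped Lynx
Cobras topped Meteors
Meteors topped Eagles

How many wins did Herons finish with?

Herons' results: beat Lynx, Meteors, Eagles, Lions; lost to Cobras, Owls.
That is 4 wins.

4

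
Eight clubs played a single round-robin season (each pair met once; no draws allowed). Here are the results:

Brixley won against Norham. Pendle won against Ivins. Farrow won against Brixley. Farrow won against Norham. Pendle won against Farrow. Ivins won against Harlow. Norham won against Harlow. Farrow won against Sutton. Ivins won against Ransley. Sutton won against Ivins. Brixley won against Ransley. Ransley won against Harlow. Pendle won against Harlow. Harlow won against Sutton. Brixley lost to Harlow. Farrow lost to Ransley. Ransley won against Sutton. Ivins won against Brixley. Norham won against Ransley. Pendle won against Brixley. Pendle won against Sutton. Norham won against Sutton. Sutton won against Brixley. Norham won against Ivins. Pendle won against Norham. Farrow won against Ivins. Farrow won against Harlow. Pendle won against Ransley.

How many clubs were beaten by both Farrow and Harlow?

2

Farrow beat: Sutton, Ivins, Norham, Harlow, Brixley.
Harlow beat: Sutton, Brixley.
Both beat: Sutton, Brixley — 2.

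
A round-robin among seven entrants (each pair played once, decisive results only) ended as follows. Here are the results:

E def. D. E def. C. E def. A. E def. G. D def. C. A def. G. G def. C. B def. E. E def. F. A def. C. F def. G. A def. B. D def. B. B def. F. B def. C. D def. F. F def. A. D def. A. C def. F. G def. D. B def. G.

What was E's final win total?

E's results: beat A, C, D, F, G; lost to B.
That is 5 wins.

5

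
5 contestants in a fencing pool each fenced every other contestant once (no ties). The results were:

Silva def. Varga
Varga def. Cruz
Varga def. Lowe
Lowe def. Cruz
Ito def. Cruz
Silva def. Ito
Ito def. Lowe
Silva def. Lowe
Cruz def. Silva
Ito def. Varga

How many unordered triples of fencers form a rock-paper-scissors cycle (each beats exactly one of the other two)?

3

Win totals: Varga 2, Ito 3, Cruz 1, Lowe 1, Silva 3.
A fencer with w wins dominates both others in C(w,2) triples; summing gives 1 + 3 + 0 + 0 + 3 = 7 transitive triples.
Total triples C(5,3) = 10, so cyclic triples = 10 − 7 = 3.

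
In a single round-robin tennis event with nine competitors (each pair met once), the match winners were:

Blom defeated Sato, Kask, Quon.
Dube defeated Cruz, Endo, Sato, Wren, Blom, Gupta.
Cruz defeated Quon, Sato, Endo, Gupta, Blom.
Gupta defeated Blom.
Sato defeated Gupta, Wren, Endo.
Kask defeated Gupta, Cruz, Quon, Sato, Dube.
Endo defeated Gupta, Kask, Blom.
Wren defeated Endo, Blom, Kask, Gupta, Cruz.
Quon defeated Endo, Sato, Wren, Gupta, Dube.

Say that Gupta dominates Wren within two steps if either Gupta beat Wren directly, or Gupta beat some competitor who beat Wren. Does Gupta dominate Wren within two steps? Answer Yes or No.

Gupta did not beat Wren directly.
Gupta beat Blom, but each of them lost to Wren. No two-step path.

No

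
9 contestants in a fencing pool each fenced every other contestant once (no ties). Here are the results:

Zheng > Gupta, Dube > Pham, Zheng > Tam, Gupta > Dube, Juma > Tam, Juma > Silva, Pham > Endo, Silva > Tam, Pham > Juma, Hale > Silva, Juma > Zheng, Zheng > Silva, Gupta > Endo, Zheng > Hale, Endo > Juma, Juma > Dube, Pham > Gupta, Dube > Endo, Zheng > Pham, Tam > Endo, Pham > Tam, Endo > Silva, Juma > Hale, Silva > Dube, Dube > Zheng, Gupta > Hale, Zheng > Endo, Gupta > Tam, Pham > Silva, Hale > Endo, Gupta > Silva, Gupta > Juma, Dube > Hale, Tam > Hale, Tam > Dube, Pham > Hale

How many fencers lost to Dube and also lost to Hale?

Dube beat: Endo, Hale, Zheng, Pham.
Hale beat: Silva, Endo.
Both beat: Endo — 1.

1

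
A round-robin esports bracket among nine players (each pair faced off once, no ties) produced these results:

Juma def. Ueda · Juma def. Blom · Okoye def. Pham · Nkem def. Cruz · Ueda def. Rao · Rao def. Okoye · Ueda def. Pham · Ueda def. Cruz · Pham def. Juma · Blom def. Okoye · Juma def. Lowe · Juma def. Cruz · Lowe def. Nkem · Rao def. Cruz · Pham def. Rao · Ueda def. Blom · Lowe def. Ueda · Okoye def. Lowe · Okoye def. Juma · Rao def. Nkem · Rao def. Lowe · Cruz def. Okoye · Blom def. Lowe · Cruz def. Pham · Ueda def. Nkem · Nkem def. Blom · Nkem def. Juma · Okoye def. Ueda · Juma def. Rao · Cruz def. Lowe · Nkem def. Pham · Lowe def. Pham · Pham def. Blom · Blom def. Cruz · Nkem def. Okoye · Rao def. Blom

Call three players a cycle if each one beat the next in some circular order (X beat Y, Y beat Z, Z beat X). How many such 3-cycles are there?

Win totals: Nkem 5, Blom 3, Lowe 3, Ueda 5, Okoye 4, Pham 3, Juma 5, Cruz 3, Rao 5.
A player with w wins dominates both others in C(w,2) triples; summing gives 10 + 3 + 3 + 10 + 6 + 3 + 10 + 3 + 10 = 58 transitive triples.
Total triples C(9,3) = 84, so cyclic triples = 84 − 58 = 26.

26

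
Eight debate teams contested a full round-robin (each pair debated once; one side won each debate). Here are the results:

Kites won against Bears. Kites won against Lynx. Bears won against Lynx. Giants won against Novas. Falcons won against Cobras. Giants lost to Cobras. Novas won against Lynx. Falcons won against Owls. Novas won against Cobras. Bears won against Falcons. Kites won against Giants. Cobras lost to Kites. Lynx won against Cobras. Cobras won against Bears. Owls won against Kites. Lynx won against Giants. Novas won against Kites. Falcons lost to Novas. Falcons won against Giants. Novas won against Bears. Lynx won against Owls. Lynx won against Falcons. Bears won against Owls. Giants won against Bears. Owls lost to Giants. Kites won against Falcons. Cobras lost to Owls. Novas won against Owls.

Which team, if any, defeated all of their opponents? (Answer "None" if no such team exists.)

Highest win total is Novas with 6 (out of 7 possible).
Novas lost to Giants, so no team went undefeated.

None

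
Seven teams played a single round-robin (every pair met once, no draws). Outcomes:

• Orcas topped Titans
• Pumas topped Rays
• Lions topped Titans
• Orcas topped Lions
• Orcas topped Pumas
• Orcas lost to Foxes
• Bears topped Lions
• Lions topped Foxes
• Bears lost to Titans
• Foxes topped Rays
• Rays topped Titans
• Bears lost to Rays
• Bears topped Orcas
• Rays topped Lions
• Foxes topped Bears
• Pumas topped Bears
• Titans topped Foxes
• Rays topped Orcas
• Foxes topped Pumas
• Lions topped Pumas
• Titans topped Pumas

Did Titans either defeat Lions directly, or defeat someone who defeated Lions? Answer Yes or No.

Titans did not beat Lions directly.
Titans beat Bears, Pumas, Foxes. Of those, Bears beat Lions.

Yes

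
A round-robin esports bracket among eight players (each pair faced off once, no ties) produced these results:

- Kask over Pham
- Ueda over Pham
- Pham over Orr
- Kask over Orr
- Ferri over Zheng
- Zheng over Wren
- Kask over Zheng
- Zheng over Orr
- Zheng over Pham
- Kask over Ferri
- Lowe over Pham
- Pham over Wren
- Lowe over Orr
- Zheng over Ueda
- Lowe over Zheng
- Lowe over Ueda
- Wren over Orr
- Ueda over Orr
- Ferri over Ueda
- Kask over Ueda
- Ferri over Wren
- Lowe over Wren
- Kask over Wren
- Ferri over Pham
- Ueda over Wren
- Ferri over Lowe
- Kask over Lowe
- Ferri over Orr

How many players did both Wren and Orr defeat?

0

Wren beat: Orr.
Orr beat: no one.
No one was beaten by both.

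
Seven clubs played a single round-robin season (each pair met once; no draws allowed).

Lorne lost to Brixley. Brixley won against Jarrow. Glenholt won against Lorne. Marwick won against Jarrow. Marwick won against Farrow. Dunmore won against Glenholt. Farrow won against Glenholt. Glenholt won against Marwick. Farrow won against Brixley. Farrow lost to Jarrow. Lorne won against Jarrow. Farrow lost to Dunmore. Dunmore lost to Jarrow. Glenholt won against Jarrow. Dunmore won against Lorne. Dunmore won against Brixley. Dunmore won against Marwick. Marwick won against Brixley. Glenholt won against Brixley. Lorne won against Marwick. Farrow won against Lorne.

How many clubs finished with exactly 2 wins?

Win totals: Dunmore 5, Jarrow 2, Farrow 3, Marwick 3, Brixley 2, Lorne 2, Glenholt 4.
Exactly 2: Jarrow, Brixley, Lorne — 3 clubs.

3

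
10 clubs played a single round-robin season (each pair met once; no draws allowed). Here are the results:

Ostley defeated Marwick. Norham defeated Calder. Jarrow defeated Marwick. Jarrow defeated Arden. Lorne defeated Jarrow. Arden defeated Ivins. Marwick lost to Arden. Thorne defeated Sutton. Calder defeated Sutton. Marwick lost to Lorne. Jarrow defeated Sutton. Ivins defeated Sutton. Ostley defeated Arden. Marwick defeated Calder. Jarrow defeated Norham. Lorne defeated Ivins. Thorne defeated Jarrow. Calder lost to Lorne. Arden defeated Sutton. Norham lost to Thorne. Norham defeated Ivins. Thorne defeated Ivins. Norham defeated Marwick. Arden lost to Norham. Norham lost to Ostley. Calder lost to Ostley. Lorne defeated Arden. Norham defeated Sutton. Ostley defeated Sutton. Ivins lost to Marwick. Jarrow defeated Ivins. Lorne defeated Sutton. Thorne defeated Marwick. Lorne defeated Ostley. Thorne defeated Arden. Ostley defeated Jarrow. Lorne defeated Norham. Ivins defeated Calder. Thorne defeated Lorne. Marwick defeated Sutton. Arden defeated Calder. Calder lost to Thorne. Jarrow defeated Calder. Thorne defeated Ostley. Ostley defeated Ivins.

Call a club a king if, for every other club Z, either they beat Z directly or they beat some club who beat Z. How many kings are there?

Arden cannot reach Jarrow, Norham, Lorne, Ostley, Thorne in two steps.
Calder cannot reach Arden, Jarrow, Norham, Ivins, Lorne, Marwick, Ostley, Thorne in two steps.
Jarrow cannot reach Lorne, Ostley, Thorne in two steps.
Norham cannot reach Jarrow, Lorne, Ostley, Thorne in two steps.
Ivins cannot reach Arden, Jarrow, Norham, Lorne, Marwick, Ostley, Thorne in two steps.
Sutton cannot reach Arden, Calder, Jarrow, Norham, Ivins, Lorne, Marwick, Ostley, Thorne in two steps.
Lorne cannot reach Thorne in two steps.
Marwick cannot reach Arden, Jarrow, Norham, Lorne, Ostley, Thorne in two steps.
Ostley cannot reach Lorne, Thorne in two steps.
Thorne reaches everyone (king).
Kings: Thorne — 1.

1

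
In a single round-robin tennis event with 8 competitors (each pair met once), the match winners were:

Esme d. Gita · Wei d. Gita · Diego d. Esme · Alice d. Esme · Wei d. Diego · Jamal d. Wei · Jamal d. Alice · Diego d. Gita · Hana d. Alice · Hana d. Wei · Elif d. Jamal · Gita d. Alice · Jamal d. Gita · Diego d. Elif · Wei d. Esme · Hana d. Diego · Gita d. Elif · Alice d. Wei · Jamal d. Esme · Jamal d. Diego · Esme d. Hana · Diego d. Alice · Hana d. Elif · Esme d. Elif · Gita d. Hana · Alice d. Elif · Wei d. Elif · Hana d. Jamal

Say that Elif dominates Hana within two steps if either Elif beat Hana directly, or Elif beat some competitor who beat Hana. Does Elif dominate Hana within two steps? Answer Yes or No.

Elif did not beat Hana directly.
Elif beat Jamal, but each of them lost to Hana. No two-step path.

No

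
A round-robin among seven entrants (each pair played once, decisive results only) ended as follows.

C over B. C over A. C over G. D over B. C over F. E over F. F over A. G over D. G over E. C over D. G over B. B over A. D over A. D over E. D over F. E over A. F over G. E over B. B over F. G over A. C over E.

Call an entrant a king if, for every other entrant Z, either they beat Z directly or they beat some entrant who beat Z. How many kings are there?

A cannot reach B, C, D, E, F, G in two steps.
B cannot reach C, D, E in two steps.
C reaches everyone (king).
D cannot reach C in two steps.
E cannot reach C, D in two steps.
F cannot reach C in two steps.
G cannot reach C in two steps.
Kings: C — 1.

1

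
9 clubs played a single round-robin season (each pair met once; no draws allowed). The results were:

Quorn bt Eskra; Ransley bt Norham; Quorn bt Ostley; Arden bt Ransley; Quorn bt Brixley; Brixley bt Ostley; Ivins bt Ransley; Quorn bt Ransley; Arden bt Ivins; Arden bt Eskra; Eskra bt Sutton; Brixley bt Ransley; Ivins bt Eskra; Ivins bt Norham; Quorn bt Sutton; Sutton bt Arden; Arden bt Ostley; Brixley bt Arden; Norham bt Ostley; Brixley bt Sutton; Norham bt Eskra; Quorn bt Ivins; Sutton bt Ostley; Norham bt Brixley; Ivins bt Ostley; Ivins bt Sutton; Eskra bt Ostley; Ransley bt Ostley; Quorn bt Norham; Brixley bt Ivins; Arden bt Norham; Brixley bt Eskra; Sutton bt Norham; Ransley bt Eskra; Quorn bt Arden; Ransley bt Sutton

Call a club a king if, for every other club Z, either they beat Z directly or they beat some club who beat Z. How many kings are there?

1

Arden cannot reach Quorn in two steps.
Ostley cannot reach Arden, Ivins, Quorn, Brixley, Norham, Eskra, Sutton, Ransley in two steps.
Ivins cannot reach Quorn in two steps.
Quorn reaches everyone (king).
Brixley cannot reach Quorn in two steps.
Norham cannot reach Quorn in two steps.
Eskra cannot reach Ivins, Quorn, Brixley, Ransley in two steps.
Sutton cannot reach Quorn in two steps.
Ransley cannot reach Ivins, Quorn in two steps.
Kings: Quorn — 1.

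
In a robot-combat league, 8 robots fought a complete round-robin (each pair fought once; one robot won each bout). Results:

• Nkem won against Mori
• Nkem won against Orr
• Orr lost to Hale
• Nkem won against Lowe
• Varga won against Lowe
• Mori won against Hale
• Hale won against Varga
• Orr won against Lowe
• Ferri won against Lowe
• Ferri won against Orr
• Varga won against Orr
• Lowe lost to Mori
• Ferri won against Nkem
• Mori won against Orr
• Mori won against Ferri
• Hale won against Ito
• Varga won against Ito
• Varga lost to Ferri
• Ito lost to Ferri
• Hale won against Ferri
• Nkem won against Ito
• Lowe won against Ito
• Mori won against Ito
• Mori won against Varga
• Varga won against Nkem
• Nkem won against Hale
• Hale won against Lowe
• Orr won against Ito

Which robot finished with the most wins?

Mori

Win totals: Varga 4, Orr 2, Ferri 5, Hale 5, Ito 0, Lowe 1, Nkem 5, Mori 6.
Mori leads with 6 wins (next highest: 5).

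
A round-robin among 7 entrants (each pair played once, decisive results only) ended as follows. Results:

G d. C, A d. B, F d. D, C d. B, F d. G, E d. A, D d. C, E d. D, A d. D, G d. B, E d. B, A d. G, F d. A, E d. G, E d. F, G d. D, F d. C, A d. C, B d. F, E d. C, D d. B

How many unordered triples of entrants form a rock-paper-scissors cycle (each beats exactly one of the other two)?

Win totals: A 4, B 1, C 1, D 2, E 6, F 4, G 3.
An entrant with w wins dominates both others in C(w,2) triples; summing gives 6 + 0 + 0 + 1 + 15 + 6 + 3 = 31 transitive triples.
Total triples C(7,3) = 35, so cyclic triples = 35 − 31 = 4.

4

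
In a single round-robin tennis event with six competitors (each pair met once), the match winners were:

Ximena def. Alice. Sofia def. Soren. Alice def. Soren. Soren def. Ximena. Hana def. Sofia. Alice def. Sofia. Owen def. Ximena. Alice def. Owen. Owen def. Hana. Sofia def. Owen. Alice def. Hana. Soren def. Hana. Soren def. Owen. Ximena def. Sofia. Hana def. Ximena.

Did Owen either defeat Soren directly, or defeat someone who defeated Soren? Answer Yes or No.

Owen did not beat Soren directly.
Owen beat Hana, Ximena, but each of them lost to Soren. No two-step path.

No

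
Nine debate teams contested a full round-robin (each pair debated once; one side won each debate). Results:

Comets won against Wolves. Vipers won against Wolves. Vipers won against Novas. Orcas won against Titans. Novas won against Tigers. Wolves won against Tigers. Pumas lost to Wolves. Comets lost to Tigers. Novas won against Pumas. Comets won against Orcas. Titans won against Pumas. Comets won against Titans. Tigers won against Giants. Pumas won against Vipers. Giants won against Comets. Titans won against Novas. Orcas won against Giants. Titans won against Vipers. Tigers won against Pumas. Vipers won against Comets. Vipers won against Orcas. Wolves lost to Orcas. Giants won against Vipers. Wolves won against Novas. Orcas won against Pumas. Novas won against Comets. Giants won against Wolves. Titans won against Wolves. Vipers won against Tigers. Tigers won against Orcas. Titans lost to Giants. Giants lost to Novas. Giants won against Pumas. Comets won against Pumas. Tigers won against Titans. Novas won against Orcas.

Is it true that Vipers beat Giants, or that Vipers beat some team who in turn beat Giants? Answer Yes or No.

Vipers did not beat Giants directly.
Vipers beat Wolves, Comets, Novas, Tigers, Orcas. Of those, Novas beat Giants.

Yes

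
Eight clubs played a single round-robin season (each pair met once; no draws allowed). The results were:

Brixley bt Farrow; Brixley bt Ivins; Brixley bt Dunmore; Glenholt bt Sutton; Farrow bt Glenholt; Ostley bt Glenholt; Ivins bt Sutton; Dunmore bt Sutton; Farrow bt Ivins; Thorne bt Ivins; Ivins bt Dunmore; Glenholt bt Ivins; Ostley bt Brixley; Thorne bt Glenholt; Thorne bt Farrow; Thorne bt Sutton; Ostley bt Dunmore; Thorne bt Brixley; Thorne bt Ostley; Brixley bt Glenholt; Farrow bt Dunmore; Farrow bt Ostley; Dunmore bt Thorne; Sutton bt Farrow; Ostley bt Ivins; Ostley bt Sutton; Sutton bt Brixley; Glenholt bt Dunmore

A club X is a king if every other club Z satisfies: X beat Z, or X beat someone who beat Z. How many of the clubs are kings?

Sutton cannot reach Thorne in two steps.
Glenholt cannot reach Ostley in two steps.
Ostley reaches everyone (king).
Farrow reaches everyone (king).
Brixley reaches everyone (king).
Dunmore reaches everyone (king).
Ivins cannot reach Glenholt, Ostley in two steps.
Thorne reaches everyone (king).
Kings: Ostley, Farrow, Brixley, Dunmore, Thorne — 5.

5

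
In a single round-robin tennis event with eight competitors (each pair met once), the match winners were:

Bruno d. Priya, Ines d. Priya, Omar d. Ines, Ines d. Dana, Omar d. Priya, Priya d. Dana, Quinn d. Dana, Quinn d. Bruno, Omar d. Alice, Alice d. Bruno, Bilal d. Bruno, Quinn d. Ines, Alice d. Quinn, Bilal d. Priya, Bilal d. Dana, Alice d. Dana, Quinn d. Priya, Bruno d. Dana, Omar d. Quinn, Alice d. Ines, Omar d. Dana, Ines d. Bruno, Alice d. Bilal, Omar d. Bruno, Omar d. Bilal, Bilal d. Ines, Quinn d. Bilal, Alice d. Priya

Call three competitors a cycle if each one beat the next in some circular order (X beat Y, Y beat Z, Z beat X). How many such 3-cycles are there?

Win totals: Bilal 4, Bruno 2, Omar 7, Quinn 5, Priya 1, Dana 0, Ines 3, Alice 6.
A competitor with w wins dominates both others in C(w,2) triples; summing gives 6 + 1 + 21 + 10 + 0 + 0 + 3 + 15 = 56 transitive triples.
Total triples C(8,3) = 56, so cyclic triples = 56 − 56 = 0.

0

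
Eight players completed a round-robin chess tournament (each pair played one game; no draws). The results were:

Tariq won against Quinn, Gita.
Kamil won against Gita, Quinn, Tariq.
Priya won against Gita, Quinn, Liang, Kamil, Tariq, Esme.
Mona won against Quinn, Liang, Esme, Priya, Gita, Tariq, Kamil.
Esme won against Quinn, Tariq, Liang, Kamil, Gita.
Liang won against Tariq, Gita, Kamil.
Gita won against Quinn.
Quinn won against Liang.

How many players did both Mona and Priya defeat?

Mona beat: Gita, Quinn, Priya, Kamil, Tariq, Liang, Esme.
Priya beat: Gita, Quinn, Kamil, Tariq, Liang, Esme.
Both beat: Gita, Quinn, Kamil, Tariq, Liang, Esme — 6.

6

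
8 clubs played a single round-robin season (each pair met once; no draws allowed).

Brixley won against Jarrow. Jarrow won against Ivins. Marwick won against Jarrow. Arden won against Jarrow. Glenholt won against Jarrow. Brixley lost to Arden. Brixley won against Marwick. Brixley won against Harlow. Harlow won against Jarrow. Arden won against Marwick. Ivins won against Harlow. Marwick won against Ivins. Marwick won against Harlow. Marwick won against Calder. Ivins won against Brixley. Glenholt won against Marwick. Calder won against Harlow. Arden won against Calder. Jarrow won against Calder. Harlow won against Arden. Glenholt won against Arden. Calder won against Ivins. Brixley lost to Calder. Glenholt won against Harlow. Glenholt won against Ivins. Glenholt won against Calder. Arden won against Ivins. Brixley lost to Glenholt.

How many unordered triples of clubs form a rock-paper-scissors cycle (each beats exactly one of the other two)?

10

Win totals: Ivins 2, Jarrow 2, Glenholt 7, Marwick 4, Harlow 2, Brixley 3, Calder 3, Arden 5.
A club with w wins dominates both others in C(w,2) triples; summing gives 1 + 1 + 21 + 6 + 1 + 3 + 3 + 10 = 46 transitive triples.
Total triples C(8,3) = 56, so cyclic triples = 56 − 46 = 10.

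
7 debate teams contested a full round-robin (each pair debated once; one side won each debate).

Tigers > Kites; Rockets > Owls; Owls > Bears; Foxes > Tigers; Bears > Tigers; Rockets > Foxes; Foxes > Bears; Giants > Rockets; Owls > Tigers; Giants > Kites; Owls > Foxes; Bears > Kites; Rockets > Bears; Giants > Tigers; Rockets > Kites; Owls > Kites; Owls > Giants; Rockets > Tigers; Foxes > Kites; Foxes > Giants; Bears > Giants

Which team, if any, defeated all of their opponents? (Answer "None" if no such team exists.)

None

Highest win total is Rockets with 5 (out of 6 possible).
Rockets lost to Giants, so no team went undefeated.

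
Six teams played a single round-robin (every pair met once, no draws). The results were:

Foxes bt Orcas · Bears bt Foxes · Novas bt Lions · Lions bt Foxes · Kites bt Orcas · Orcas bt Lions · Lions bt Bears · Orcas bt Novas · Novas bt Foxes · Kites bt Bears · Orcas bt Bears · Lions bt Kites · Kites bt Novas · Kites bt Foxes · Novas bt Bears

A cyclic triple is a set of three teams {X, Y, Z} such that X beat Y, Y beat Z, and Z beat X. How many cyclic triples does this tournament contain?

Of the C(6,3) = 20 triples, the cyclic ones are: {Orcas, Lions, Foxes}; {Orcas, Lions, Kites}; {Orcas, Bears, Foxes}; {Orcas, Foxes, Novas}; {Lions, Kites, Novas}.
That is 5.

5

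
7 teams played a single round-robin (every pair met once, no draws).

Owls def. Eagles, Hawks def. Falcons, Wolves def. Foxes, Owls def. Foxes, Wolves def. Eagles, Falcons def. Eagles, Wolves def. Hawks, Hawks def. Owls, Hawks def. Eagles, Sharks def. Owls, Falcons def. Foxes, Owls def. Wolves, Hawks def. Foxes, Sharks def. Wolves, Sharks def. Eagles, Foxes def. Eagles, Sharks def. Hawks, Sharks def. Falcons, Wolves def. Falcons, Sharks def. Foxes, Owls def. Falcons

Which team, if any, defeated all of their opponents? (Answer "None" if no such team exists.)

Sharks has 6 wins out of 6 opponents — a perfect record.

Sharks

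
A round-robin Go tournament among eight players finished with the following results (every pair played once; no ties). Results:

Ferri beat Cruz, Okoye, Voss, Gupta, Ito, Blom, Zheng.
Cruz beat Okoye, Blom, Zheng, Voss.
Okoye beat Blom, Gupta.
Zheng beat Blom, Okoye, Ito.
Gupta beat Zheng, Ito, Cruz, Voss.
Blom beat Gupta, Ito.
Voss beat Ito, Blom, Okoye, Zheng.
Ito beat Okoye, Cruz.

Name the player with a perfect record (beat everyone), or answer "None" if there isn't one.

Ferri

Ferri has 7 wins out of 7 opponents — a perfect record.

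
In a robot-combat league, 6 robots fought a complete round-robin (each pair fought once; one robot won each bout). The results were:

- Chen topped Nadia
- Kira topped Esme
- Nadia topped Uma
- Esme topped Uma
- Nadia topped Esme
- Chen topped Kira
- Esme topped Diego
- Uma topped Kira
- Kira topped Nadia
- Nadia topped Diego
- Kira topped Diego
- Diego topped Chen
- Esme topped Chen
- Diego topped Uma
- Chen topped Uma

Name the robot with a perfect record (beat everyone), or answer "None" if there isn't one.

None

Highest win total is Nadia with 3 (out of 5 possible).
Nadia lost to Kira, Chen, so no robot went undefeated.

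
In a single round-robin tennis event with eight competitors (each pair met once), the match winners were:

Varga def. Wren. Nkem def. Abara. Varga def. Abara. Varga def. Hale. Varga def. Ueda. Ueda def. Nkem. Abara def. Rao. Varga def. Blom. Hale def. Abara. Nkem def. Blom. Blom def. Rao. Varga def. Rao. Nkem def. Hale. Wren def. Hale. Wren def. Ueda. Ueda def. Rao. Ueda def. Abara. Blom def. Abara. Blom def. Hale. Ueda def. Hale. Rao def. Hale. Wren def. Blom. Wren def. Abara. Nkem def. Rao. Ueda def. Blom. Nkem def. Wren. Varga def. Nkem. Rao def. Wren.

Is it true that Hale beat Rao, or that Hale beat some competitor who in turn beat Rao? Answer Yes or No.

Yes

Hale did not beat Rao directly.
Hale beat Abara. Of those, Abara beat Rao.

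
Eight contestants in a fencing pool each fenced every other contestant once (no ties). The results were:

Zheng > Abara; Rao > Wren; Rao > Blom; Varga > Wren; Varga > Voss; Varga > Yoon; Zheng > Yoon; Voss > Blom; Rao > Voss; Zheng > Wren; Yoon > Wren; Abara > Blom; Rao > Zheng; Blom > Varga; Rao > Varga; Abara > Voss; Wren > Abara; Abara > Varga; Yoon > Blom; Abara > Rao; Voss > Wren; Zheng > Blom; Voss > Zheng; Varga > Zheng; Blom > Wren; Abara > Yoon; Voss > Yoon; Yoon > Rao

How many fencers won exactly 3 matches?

Win totals: Abara 5, Voss 4, Blom 2, Zheng 4, Yoon 3, Rao 5, Wren 1, Varga 4.
Exactly 3: Yoon — 1 fencer.

1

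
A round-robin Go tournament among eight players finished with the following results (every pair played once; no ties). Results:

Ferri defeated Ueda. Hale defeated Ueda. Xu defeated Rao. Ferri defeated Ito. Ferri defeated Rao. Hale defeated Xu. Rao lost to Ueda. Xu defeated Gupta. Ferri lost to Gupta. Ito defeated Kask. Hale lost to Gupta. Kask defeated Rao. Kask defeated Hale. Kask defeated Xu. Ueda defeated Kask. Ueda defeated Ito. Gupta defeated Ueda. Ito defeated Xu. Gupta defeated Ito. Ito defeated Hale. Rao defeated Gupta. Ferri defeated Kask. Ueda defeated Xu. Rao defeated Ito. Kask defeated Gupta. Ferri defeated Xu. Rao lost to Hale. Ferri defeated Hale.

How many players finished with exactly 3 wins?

Win totals: Ito 3, Xu 2, Kask 4, Hale 3, Rao 2, Ueda 4, Gupta 4, Ferri 6.
Exactly 3: Ito, Hale — 2 players.

2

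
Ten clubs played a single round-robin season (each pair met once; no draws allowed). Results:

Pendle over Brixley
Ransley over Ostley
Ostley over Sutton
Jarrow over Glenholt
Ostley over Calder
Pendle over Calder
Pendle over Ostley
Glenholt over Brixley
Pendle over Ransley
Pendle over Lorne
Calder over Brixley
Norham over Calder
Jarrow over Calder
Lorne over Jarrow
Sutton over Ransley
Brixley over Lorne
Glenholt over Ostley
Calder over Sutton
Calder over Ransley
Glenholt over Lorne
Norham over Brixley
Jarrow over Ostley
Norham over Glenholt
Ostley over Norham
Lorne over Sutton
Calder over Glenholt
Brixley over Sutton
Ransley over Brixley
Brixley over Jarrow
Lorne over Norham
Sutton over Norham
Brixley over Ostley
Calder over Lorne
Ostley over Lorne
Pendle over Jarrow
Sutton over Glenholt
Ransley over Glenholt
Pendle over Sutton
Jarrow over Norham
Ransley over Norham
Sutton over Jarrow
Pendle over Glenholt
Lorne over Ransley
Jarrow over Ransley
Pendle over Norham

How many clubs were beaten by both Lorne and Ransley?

1

Lorne beat: Sutton, Jarrow, Ransley, Norham.
Ransley beat: Glenholt, Ostley, Norham, Brixley.
Both beat: Norham — 1.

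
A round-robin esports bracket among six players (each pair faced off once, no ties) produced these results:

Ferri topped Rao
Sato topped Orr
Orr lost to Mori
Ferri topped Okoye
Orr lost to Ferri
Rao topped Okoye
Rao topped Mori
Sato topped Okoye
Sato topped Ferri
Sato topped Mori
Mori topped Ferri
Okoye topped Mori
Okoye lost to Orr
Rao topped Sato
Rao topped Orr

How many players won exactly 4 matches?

Win totals: Orr 1, Rao 4, Okoye 1, Mori 2, Sato 4, Ferri 3.
Exactly 4: Rao, Sato — 2 players.

2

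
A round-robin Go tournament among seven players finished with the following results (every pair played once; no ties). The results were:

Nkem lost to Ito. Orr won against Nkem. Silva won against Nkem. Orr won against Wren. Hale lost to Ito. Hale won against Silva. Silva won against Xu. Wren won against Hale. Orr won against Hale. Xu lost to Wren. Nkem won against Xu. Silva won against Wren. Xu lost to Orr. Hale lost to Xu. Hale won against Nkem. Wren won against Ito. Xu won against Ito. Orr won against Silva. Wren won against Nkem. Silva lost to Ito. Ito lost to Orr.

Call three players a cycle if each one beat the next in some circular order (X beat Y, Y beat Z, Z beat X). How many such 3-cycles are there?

6

Win totals: Wren 4, Nkem 1, Orr 6, Hale 2, Silva 3, Ito 3, Xu 2.
A player with w wins dominates both others in C(w,2) triples; summing gives 6 + 0 + 15 + 1 + 3 + 3 + 1 = 29 transitive triples.
Total triples C(7,3) = 35, so cyclic triples = 35 − 29 = 6.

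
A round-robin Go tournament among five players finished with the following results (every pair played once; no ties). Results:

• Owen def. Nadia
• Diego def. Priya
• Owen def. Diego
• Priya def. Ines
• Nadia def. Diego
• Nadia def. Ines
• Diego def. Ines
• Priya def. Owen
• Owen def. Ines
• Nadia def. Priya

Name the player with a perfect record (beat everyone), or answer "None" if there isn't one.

None

Highest win total is Owen with 3 (out of 4 possible).
Owen lost to Priya, so no player went undefeated.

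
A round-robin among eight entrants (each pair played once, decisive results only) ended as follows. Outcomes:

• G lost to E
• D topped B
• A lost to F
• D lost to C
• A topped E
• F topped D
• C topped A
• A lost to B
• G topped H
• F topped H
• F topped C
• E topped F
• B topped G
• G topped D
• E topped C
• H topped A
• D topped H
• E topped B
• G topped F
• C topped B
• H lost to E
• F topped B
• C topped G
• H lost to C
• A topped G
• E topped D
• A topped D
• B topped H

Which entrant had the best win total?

E

Win totals: A 3, B 3, C 5, D 2, E 6, F 5, G 3, H 1.
E leads with 6 wins (next highest: 5).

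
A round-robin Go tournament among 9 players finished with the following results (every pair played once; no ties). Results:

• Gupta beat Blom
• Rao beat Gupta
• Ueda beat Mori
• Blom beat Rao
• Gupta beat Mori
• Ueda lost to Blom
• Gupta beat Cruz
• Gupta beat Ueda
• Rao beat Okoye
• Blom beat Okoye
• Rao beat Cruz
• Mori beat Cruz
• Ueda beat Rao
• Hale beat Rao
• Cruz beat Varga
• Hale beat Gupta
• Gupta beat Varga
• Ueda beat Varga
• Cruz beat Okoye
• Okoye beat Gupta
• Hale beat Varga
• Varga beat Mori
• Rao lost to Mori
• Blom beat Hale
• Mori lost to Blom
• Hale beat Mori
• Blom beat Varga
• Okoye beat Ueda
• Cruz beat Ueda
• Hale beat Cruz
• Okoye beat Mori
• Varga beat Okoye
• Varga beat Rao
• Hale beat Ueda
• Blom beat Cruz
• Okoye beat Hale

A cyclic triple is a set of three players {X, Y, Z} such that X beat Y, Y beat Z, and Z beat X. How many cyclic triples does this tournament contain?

Win totals: Okoye 4, Rao 3, Hale 6, Cruz 3, Ueda 3, Blom 7, Mori 2, Varga 3, Gupta 5.
A player with w wins dominates both others in C(w,2) triples; summing gives 6 + 3 + 15 + 3 + 3 + 21 + 1 + 3 + 10 = 65 transitive triples.
Total triples C(9,3) = 84, so cyclic triples = 84 − 65 = 19.

19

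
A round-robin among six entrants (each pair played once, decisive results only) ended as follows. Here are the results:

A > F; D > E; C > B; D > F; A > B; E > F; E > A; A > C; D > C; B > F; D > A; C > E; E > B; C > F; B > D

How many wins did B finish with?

B's results: beat D, F; lost to A, C, E.
That is 2 wins.

2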